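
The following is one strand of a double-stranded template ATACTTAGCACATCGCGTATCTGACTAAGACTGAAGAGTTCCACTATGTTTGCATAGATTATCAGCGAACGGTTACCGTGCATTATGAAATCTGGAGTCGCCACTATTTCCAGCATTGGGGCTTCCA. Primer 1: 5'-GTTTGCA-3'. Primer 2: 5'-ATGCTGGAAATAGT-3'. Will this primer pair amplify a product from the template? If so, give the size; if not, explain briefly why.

Yes — a 69 bp product.

Primer 1 (GTTTGCA) matches the top strand at positions 48–54; it acts as a forward primer.
Primer 2's reverse complement is ACTATTTCCAGCAT, matching the top strand at positions 103–116; it acts as a reverse primer.
The 3' ends face each other across positions 48–116, giving a 69 bp product.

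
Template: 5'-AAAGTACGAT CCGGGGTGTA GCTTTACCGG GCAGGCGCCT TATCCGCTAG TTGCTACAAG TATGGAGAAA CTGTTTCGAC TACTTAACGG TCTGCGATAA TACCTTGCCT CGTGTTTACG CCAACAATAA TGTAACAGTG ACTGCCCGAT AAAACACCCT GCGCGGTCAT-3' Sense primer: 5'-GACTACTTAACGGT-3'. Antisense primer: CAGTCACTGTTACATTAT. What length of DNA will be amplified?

The forward primer matches the template at positions 78–91.
Reverse complement of the reverse primer: ATAATGTAACAGTGACTG. This occurs on the top strand at positions 127–144.
The product runs from position 78 to position 144, so its length is 144 − 78 + 1 = 67 bp.

67 bp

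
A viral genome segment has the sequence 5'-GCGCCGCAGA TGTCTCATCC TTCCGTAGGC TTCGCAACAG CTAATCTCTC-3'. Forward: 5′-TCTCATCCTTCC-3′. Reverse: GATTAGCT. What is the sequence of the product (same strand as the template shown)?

Scanning the template, TCTCATCCTTCC occurs at positions 13–24; this primer anneals to the bottom strand there with its 3' end pointing downstream.
Reverse complement of the reverse primer: AGCTAATC. This occurs on the top strand at positions 39–46.
The product is the template from position 13 through 46 (34 bp).

5'-TCTCATCCTTCCGTAGGCTTCGCAACAGCTAATC-3'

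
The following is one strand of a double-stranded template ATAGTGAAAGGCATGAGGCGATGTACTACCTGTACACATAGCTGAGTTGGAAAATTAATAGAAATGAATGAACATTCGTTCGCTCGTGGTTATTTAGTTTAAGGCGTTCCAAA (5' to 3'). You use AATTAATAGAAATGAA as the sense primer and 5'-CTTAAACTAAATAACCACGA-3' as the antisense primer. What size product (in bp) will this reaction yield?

The forward primer matches the template at positions 53–68.
Reverse complement of the reverse primer: TCGTGGTTATTTAGTTTAAG. This occurs on the top strand at positions 84–103.
Product length = (reverse-primer end) − (forward-primer start) + 1 = 103 − 53 + 1 = 51 bp.

51 bp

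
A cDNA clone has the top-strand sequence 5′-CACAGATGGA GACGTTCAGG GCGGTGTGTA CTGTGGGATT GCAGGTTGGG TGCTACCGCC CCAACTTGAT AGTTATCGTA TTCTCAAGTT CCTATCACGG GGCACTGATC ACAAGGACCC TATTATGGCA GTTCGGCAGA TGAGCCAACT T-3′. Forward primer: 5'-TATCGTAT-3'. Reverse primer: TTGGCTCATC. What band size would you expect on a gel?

75 bp

Forward primer TATCGTAT is found on the top strand at positions 74–81.
Reverse complement of the reverse primer: GATGAGCCAA. This occurs on the top strand at positions 139–148.
The product runs from position 74 to position 148, so its length is 148 − 74 + 1 = 75 bp.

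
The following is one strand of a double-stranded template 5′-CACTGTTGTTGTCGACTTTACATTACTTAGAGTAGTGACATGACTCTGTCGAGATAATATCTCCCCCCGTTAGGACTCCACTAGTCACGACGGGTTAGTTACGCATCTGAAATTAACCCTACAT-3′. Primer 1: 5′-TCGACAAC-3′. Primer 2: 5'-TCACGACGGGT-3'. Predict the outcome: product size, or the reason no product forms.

No product — the primers' 3' ends point away from each other.

Primer 1 (TCGACAAC) has reverse complement GTTGTCGA, which matches the top strand at positions 8–15; primer 1 anneals to the top strand there with its 3' end pointing upstream toward position 8.
Primer 2 (TCACGACGGGT) matches the top strand directly at positions 85–95; it anneals to the bottom strand with its 3' end pointing downstream toward position 95.
The 3' ends diverge (primer 1 extends toward position 1, primer 2 toward position 124), so the primers never converge on a shared product.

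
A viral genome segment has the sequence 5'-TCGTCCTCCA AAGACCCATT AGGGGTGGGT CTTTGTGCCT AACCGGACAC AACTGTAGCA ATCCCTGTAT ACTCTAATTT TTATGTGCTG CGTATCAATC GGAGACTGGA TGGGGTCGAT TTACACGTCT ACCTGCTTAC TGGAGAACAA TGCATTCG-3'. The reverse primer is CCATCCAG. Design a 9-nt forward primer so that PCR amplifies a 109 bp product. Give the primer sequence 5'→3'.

The reverse primer's reverse complement CTGGATGG matches the template at positions 106–113, so the product ends at position 113.
A 109 bp product then starts at position 113 − 109 + 1 = 5.
The forward primer is identical to the top strand there: CCTCCAAAG.

5'-CCTCCAAAG-3'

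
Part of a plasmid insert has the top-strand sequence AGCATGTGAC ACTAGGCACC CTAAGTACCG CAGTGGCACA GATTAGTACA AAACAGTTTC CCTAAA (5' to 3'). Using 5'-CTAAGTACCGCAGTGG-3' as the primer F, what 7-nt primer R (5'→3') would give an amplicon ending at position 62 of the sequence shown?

The forward primer binds at positions 21–36; the product's 3' end on the top strand is position 62.
The reverse primer anneals to the top strand over positions 56–62, i.e. to GTTTCCC.
Its sequence written 5'→3' is the reverse complement: GGGAAAC.

5'-GGGAAAC-3'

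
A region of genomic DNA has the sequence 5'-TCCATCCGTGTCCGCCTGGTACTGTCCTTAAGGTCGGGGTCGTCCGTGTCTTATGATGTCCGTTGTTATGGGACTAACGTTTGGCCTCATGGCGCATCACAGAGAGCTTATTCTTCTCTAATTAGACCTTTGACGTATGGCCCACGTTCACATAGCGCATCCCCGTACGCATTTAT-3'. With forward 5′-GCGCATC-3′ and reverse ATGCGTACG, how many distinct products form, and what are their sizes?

Two products: 81 bp, 18 bp

The forward primer GCGCATC matches the top strand at positions 92–98, 155–161.
The reverse primer's reverse complement is CGTACGCAT, matching at positions 164–172.
Each forward site pairs with the reverse site to give a product ending at position 172: sizes 81, 18 bp.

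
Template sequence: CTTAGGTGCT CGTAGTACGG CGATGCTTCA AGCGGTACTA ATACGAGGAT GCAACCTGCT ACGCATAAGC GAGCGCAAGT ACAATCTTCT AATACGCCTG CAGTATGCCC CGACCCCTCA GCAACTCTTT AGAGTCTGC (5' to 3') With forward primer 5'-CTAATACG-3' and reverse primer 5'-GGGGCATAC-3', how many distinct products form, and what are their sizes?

The forward primer CTAATACG matches the top strand at positions 38–45, 89–96.
The reverse primer's reverse complement is GTATGCCCC, matching at positions 103–111.
Each forward site pairs with the reverse site to give a product ending at position 111: sizes 74, 23 bp.

Two products: 74 bp, 23 bp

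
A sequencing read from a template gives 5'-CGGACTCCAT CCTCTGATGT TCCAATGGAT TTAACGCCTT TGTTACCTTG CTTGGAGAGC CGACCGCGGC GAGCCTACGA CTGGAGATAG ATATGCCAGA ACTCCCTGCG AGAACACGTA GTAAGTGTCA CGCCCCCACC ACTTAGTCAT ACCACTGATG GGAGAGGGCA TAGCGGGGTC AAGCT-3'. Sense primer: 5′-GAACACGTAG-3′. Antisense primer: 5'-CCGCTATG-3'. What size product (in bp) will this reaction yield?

Forward primer GAACACGTAG is found on the top strand at positions 112–121.
Reverse complement of the reverse primer: CATAGCGG. This occurs on the top strand at positions 169–176.
The product runs from position 112 to position 176, so its length is 176 − 112 + 1 = 65 bp.

65 bp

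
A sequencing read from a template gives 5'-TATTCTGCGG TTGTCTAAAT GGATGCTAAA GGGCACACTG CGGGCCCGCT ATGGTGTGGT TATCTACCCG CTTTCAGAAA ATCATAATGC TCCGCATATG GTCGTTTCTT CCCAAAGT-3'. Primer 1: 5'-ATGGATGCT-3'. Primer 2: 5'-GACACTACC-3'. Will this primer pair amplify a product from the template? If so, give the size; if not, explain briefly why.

Primer 2 (GACACTACC) does not match the top strand, and its reverse complement GGTAGTGTC does not match either.
With no annealing site for primer 2, no amplification occurs.

No product — primer 2 has no binding site in the template.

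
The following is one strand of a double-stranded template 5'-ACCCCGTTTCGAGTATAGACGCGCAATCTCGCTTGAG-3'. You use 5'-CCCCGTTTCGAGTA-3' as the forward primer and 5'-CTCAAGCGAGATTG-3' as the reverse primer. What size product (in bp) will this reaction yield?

36 bp

Forward primer CCCCGTTTCGAGTA is found on the top strand at positions 2–15.
The reverse primer's reverse complement is CAATCTCGCTTGAG, which matches the template at positions 24–37.
The product runs from position 2 to position 37, so its length is 37 − 2 + 1 = 36 bp.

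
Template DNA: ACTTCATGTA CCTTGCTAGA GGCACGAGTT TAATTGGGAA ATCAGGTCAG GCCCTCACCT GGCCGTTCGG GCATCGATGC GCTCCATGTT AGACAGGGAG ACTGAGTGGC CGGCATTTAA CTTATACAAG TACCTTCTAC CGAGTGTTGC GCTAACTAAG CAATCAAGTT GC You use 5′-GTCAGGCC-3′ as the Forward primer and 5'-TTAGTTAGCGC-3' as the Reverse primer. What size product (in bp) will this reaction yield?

Forward primer GTCAGGCC is found on the top strand at positions 46–53.
Reverse complement of the reverse primer: GCGCTAACTAA. This occurs on the top strand at positions 149–159.
The product runs from position 46 to position 159, so its length is 159 − 46 + 1 = 114 bp.

114 bp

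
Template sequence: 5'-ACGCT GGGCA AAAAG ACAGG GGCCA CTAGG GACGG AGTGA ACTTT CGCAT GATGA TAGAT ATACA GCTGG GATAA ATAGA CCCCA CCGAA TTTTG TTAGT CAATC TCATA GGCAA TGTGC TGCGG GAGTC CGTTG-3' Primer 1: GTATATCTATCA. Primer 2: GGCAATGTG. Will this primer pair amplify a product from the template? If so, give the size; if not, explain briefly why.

Primer 1 (GTATATCTATCA) has reverse complement TGATAGATATAC, which matches the top strand at positions 53–64; primer 1 anneals to the top strand there with its 3' end pointing upstream toward position 53.
Primer 2 (GGCAATGTG) matches the top strand directly at positions 111–119; it anneals to the bottom strand with its 3' end pointing downstream toward position 119.
The 3' ends diverge (primer 1 extends toward position 1, primer 2 toward position 135), so the primers never converge on a shared product.

No product — the primers' 3' ends point away from each other.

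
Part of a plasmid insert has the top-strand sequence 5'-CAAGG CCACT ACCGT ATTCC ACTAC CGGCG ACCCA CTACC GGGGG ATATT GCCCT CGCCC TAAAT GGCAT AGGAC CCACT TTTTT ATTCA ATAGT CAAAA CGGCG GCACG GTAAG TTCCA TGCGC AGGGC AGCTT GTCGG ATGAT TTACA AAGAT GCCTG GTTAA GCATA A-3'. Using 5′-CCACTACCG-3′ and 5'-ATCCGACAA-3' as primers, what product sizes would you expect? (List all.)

137 bp, 124 bp, 110 bp

The forward primer CCACTACCG matches the top strand at positions 6–14, 19–27, 33–41.
The reverse primer's reverse complement is TTGTCGGAT, matching at positions 134–142.
Each forward site pairs with the reverse site to give a product ending at position 142: sizes 137, 124, 110 bp.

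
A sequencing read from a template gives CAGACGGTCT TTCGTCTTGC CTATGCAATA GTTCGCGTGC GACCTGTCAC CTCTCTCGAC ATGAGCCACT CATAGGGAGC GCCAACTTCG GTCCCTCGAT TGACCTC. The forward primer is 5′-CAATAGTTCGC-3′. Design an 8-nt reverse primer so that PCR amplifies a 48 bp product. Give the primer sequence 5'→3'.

The forward primer binds at positions 26–36, so a 48 bp product ends at position 26 + 48 − 1 = 73.
The reverse primer anneals to the top strand over positions 66–73, i.e. to CCACTCAT.
Its sequence written 5'→3' is the reverse complement: ATGAGTGG.

5'-ATGAGTGG-3'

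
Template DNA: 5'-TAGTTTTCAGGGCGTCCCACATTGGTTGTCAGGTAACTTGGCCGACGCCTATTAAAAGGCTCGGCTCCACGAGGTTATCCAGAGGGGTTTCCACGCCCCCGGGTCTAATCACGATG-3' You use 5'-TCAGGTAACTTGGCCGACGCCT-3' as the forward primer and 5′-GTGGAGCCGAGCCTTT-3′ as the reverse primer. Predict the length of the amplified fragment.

42 bp

Scanning the template, TCAGGTAACTTGGCCGACGCCT occurs at positions 29–50; this primer anneals to the bottom strand there with its 3' end pointing downstream.
Reverse complement of the reverse primer: AAAGGCTCGGCTCCAC. This occurs on the top strand at positions 55–70.
The product runs from position 29 to position 70, so its length is 70 − 29 + 1 = 42 bp.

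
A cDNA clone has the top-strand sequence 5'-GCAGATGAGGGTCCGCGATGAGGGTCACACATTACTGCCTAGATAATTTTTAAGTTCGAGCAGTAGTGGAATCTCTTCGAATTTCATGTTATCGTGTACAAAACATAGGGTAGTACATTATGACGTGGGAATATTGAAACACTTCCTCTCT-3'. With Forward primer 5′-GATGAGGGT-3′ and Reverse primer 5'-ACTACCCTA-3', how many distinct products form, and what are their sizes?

Two products: 111 bp, 98 bp

The forward primer GATGAGGGT matches the top strand at positions 4–12, 17–25.
The reverse primer's reverse complement is TAGGGTAGT, matching at positions 106–114.
Each forward site pairs with the reverse site to give a product ending at position 114: sizes 111, 98 bp.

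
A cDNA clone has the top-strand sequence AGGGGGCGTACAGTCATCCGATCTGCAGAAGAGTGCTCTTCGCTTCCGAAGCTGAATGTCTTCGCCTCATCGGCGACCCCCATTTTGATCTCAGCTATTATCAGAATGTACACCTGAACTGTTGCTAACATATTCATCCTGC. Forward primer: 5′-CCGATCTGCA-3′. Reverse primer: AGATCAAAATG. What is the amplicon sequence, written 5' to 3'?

5'-CCGATCTGCAGAAGAGTGCTCTTCGCTTCCGAAGCTGAATGTCTTCGCCTCATCGGCGACCCCCATTTTGATCT-3'

Forward primer CCGATCTGCA is found on the top strand at positions 18–27.
Reverse complement of the reverse primer: CATTTTGATCT. This occurs on the top strand at positions 81–91.
The product is the template from position 18 through 91 (74 bp).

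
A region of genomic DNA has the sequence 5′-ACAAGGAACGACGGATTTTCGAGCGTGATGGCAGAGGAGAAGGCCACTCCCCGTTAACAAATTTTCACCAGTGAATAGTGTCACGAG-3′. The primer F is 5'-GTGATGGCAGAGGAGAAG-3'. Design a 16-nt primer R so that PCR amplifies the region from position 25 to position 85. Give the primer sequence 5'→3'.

5'-CGTGACACTATTCACT-3'

The product's 3' end on the top strand is position 85.
The reverse primer anneals to the top strand over positions 70–85, i.e. to AGTGAATAGTGTCACG.
Its sequence written 5'→3' is the reverse complement: CGTGACACTATTCACT.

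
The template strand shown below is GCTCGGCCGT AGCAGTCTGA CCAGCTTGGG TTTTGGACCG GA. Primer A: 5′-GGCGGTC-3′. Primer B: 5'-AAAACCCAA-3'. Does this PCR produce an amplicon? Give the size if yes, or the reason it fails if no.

Primer A (GGCGGTC) does not match the top strand, and its reverse complement GACCGCC does not match either.
With no annealing site for primer A, no amplification occurs.

No product — primer A has no binding site in the template.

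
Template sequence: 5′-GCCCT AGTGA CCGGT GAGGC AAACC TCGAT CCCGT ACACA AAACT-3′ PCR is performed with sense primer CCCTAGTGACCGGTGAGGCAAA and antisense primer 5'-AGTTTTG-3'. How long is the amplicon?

44 bp

Forward primer CCCTAGTGACCGGTGAGGCAAA is found on the top strand at positions 2–23.
Reverse complement of the reverse primer: CAAAACT. This occurs on the top strand at positions 39–45.
Amplicon spans positions 2–45: 44 bp.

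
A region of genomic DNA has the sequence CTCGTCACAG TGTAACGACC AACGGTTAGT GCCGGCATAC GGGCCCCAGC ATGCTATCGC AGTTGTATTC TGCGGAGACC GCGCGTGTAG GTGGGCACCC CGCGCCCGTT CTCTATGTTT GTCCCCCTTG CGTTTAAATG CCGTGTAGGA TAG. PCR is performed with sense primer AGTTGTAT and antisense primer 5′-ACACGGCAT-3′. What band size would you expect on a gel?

86 bp

Forward primer AGTTGTAT is found on the top strand at positions 61–68.
Taking the reverse complement of ACACGGCAT gives ATGCCGTGT, found at positions 138–146 on the template; the primer anneals here to the top strand with its 3' end pointing upstream.
The product runs from position 61 to position 146, so its length is 146 − 61 + 1 = 86 bp.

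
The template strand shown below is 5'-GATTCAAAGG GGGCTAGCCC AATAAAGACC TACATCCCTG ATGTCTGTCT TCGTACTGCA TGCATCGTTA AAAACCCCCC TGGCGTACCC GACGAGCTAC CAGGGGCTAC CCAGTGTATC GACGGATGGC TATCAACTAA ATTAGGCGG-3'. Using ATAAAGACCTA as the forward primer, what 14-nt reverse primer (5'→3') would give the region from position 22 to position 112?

5'-GGGTAGCCCCTGGT-3'

The product's 3' end on the top strand is position 112.
The reverse primer anneals to the top strand over positions 99–112, i.e. to ACCAGGGGCTACCC.
Its sequence written 5'→3' is the reverse complement: GGGTAGCCCCTGGT.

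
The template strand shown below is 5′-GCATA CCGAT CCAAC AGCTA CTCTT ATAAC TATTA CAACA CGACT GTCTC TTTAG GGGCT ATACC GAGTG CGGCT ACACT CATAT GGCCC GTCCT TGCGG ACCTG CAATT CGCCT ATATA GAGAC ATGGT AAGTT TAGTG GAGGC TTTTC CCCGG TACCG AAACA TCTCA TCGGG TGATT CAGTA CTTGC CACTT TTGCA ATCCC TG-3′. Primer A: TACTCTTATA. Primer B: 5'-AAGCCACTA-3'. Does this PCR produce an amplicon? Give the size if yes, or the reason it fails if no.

No product — primer B has no binding site in the template.

Primer B (AAGCCACTA) does not match the top strand, and its reverse complement TAGTGGCTT does not match either.
With no annealing site for primer B, no amplification occurs.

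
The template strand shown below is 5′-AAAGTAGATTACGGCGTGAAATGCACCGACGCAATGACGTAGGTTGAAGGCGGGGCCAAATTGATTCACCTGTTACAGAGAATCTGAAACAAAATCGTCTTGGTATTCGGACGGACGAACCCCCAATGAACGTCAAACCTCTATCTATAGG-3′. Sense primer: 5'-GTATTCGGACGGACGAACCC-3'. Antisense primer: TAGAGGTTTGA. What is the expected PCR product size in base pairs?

Forward primer GTATTCGGACGGACGAACCC is found on the top strand at positions 103–122.
Reverse complement of the reverse primer: TCAAACCTCTA. This occurs on the top strand at positions 133–143.
The product runs from position 103 to position 143, so its length is 143 − 103 + 1 = 41 bp.

41 bp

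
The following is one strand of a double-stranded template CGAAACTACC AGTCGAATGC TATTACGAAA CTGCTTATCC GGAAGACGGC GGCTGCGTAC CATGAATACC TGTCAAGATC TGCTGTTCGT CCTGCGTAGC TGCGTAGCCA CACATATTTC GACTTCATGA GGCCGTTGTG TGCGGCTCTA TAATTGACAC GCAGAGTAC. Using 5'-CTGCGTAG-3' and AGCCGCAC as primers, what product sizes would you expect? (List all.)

56 bp, 48 bp

The forward primer CTGCGTAG matches the top strand at positions 92–99, 100–107.
The reverse primer's reverse complement is GTGCGGCT, matching at positions 140–147.
Each forward site pairs with the reverse site to give a product ending at position 147: sizes 56, 48 bp.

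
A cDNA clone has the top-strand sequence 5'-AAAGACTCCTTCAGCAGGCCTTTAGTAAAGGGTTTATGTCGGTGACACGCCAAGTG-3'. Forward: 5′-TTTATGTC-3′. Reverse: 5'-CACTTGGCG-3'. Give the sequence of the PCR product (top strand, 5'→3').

Forward primer TTTATGTC is found on the top strand at positions 33–40.
Reverse complement of the reverse primer: CGCCAAGTG. This occurs on the top strand at positions 48–56.
The product is the template from position 33 through 56 (24 bp).

5'-TTTATGTCGGTGACACGCCAAGTG-3'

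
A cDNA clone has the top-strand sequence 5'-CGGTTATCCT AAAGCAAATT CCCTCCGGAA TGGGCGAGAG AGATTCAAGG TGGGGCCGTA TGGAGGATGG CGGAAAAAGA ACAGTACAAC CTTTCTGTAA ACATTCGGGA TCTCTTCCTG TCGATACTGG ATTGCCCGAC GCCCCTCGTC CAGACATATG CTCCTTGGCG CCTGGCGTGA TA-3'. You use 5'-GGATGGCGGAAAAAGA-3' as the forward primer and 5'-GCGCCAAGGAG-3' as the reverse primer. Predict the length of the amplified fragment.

107 bp

Scanning the template, GGATGGCGGAAAAAGA occurs at positions 65–80; this primer anneals to the bottom strand there with its 3' end pointing downstream.
Reverse complement of the reverse primer: CTCCTTGGCGC. This occurs on the top strand at positions 161–171.
Amplicon spans positions 65–171: 107 bp.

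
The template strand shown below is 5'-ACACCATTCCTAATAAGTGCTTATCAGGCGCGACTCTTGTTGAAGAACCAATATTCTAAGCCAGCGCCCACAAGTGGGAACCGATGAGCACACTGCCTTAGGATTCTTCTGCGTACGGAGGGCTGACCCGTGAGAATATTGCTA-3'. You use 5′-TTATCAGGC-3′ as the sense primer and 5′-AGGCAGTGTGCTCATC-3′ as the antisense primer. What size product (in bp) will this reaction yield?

78 bp

Forward primer TTATCAGGC is found on the top strand at positions 21–29.
The reverse primer's reverse complement is GATGAGCACACTGCCT, which matches the template at positions 83–98.
The product runs from position 21 to position 98, so its length is 98 − 21 + 1 = 78 bp.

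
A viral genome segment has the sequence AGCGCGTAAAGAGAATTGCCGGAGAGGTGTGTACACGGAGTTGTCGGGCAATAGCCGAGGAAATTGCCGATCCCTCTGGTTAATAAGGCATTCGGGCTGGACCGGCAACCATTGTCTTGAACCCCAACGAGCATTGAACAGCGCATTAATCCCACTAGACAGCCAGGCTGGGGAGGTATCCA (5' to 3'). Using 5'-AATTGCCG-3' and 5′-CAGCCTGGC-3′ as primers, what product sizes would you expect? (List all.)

157 bp, 109 bp

The forward primer AATTGCCG matches the top strand at positions 14–21, 62–69.
The reverse primer's reverse complement is GCCAGGCTG, matching at positions 162–170.
Each forward site pairs with the reverse site to give a product ending at position 170: sizes 157, 109 bp.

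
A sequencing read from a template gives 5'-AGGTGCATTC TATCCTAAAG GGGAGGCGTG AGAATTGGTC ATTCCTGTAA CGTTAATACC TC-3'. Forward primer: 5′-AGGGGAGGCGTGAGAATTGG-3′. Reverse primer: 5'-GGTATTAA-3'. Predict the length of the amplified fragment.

42 bp

The forward primer matches the template at positions 19–38.
Reverse complement of the reverse primer: TTAATACC. This occurs on the top strand at positions 53–60.
Product length = (reverse-primer end) − (forward-primer start) + 1 = 60 − 19 + 1 = 42 bp.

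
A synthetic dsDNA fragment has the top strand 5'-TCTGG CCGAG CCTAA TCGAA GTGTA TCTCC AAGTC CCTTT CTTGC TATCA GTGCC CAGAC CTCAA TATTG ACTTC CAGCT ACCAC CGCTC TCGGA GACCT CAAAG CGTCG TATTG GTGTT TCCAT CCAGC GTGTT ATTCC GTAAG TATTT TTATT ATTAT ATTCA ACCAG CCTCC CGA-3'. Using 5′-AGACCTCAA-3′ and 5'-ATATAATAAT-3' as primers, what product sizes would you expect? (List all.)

The forward primer AGACCTCAA matches the top strand at positions 57–65, 95–103.
The reverse primer's reverse complement is ATTATTATAT, matching at positions 153–162.
Each forward site pairs with the reverse site to give a product ending at position 162: sizes 106, 68 bp.

106 bp, 68 bp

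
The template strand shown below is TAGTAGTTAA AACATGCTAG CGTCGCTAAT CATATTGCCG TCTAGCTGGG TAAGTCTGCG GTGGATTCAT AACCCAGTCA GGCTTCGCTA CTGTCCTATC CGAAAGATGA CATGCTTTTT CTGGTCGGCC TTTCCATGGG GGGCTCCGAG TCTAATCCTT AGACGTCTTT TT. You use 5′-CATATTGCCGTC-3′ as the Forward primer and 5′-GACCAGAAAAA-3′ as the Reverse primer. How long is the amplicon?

The forward primer matches the template at positions 31–42.
Taking the reverse complement of GACCAGAAAAA gives TTTTTCTGGTC, found at positions 116–126 on the template; the primer anneals here to the top strand with its 3' end pointing upstream.
Product length = (reverse-primer end) − (forward-primer start) + 1 = 126 − 31 + 1 = 96 bp.

96 bp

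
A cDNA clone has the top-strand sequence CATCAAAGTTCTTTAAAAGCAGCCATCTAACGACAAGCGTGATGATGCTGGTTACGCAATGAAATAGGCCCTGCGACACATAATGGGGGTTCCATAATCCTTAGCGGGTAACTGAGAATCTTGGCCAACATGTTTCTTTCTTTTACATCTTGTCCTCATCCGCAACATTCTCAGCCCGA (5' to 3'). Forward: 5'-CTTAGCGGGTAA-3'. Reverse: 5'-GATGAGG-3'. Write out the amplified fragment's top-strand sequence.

5'-CTTAGCGGGTAACTGAGAATCTTGGCCAACATGTTTCTTTCTTTTACATCTTGTCCTCATC-3'

The forward primer matches the template at positions 100–111.
Reverse complement of the reverse primer: CCTCATC. This occurs on the top strand at positions 154–160.
The product is the template from position 100 through 160 (61 bp).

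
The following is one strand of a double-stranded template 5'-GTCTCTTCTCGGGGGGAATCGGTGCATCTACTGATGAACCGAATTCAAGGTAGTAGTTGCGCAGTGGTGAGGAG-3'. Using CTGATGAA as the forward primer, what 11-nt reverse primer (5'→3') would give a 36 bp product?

The forward primer binds at positions 31–38, so a 36 bp product ends at position 31 + 36 − 1 = 66.
The reverse primer anneals to the top strand over positions 56–66, i.e. to GTTGCGCAGTG.
Its sequence written 5'→3' is the reverse complement: CACTGCGCAAC.

5'-CACTGCGCAAC-3'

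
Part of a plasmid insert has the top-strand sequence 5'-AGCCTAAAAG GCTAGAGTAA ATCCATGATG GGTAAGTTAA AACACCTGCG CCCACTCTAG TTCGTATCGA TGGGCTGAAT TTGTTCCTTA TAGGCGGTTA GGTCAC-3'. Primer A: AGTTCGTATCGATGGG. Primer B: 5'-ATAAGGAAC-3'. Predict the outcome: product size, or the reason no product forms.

Yes — a 33 bp product.

Primer A (AGTTCGTATCGATGGG) matches the top strand at positions 59–74; it acts as a forward primer.
Primer B's reverse complement is GTTCCTTAT, matching the top strand at positions 83–91; it acts as a reverse primer.
The 3' ends face each other across positions 59–91, giving a 33 bp product.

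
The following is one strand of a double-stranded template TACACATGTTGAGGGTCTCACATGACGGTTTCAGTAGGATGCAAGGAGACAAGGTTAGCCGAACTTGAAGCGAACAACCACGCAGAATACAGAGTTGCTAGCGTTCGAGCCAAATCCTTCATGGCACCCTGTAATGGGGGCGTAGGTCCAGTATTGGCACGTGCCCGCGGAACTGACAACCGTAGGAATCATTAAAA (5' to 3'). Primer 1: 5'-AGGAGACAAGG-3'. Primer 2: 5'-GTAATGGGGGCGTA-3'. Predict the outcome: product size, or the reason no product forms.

Primer 1 (AGGAGACAAGG) matches the top strand at positions 44–54 (3' end points downstream).
Primer 2 (GTAATGGGGGCGTA) also matches the top strand directly, at positions 131–144 — its reverse complement TACGCCCCCATTAC is not present.
Both primers anneal to the bottom strand with 3' ends pointing the same way, so neither can prime synthesis back toward the other.

No product — both primers anneal to the same strand and extend in the same direction.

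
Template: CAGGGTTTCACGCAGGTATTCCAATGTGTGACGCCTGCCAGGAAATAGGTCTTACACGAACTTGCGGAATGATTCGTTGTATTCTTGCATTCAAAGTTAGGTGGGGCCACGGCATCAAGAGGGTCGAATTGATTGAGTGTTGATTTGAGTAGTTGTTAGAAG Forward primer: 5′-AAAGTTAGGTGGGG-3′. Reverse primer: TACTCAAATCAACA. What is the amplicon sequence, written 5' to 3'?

Forward primer AAAGTTAGGTGGGG is found on the top strand at positions 93–106.
The reverse primer's reverse complement is TGTTGATTTGAGTA, which matches the template at positions 138–151.
The product is the template from position 93 through 151 (59 bp).

5'-AAAGTTAGGTGGGGCCACGGCATCAAGAGGGTCGAATTGATTGAGTGTTGATTTGAGTA-3'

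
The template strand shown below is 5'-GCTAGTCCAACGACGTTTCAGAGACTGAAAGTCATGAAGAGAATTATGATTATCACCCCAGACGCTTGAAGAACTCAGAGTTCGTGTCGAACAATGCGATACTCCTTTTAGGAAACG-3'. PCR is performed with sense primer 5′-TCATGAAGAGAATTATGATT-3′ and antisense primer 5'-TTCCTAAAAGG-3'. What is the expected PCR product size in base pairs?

83 bp

Scanning the template, TCATGAAGAGAATTATGATT occurs at positions 32–51; this primer anneals to the bottom strand there with its 3' end pointing downstream.
Taking the reverse complement of TTCCTAAAAGG gives CCTTTTAGGAA, found at positions 104–114 on the template; the primer anneals here to the top strand with its 3' end pointing upstream.
Amplicon spans positions 32–114: 83 bp.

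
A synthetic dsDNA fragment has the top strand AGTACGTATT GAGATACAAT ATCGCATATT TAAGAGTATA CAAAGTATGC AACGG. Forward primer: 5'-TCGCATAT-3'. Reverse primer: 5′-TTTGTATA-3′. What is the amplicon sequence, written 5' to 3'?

5'-TCGCATATTTAAGAGTATACAAA-3'

Forward primer TCGCATAT is found on the top strand at positions 22–29.
The reverse primer's reverse complement is TATACAAA, which matches the template at positions 37–44.
The product is the template from position 22 through 44 (23 bp).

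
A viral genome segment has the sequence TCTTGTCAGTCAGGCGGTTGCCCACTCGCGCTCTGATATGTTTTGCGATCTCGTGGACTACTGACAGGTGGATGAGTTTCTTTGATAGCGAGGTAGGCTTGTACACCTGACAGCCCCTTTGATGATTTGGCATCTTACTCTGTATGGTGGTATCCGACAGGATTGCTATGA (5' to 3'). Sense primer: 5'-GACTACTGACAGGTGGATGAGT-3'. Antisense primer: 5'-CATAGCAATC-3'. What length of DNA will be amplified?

115 bp

Forward primer GACTACTGACAGGTGGATGAGT is found on the top strand at positions 56–77.
Reverse complement of the reverse primer: GATTGCTATG. This occurs on the top strand at positions 161–170.
Amplicon spans positions 56–170: 115 bp.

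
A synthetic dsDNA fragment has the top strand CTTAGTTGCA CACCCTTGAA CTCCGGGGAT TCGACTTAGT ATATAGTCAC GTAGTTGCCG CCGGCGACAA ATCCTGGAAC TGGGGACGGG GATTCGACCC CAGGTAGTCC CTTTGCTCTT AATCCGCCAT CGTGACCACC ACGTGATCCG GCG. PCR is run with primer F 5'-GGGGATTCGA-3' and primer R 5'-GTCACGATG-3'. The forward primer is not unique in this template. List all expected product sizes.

The forward primer GGGGATTCGA matches the top strand at positions 25–34, 88–97.
The reverse primer's reverse complement is CATCGTGAC, matching at positions 128–136.
Each forward site pairs with the reverse site to give a product ending at position 136: sizes 112, 49 bp.

112 bp, 49 bp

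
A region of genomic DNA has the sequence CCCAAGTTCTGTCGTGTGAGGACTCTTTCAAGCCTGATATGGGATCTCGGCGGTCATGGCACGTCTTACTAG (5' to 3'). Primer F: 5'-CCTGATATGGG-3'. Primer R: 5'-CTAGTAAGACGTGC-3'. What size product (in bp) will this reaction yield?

Forward primer CCTGATATGGG is found on the top strand at positions 33–43.
Reverse complement of the reverse primer: GCACGTCTTACTAG. This occurs on the top strand at positions 59–72.
The product runs from position 33 to position 72, so its length is 72 − 33 + 1 = 40 bp.

40 bp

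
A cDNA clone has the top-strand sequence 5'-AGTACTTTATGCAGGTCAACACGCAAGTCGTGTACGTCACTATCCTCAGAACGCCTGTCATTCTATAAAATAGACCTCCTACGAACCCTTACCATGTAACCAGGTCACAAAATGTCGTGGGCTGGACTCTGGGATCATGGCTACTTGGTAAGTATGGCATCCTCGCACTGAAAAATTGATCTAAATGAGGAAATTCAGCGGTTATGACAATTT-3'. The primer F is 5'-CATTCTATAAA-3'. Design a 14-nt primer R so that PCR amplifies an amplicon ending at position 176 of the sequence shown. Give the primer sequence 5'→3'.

The forward primer binds at positions 59–69; the product's 3' end on the top strand is position 176.
The reverse primer anneals to the top strand over positions 163–176, i.e. to TCGCACTGAAAAAT.
Its sequence written 5'→3' is the reverse complement: ATTTTTCAGTGCGA.

5'-ATTTTTCAGTGCGA-3'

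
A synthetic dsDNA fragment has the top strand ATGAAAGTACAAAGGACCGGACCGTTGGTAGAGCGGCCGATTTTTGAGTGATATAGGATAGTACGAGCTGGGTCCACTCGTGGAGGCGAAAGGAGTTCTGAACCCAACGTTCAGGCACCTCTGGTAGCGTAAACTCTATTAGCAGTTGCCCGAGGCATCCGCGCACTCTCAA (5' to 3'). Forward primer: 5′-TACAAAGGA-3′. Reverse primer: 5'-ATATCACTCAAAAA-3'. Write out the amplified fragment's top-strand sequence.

5'-TACAAAGGACCGGACCGTTGGTAGAGCGGCCGATTTTTGAGTGATAT-3'

Scanning the template, TACAAAGGA occurs at positions 8–16; this primer anneals to the bottom strand there with its 3' end pointing downstream.
Taking the reverse complement of ATATCACTCAAAAA gives TTTTTGAGTGATAT, found at positions 41–54 on the template; the primer anneals here to the top strand with its 3' end pointing upstream.
The product is the template from position 8 through 54 (47 bp).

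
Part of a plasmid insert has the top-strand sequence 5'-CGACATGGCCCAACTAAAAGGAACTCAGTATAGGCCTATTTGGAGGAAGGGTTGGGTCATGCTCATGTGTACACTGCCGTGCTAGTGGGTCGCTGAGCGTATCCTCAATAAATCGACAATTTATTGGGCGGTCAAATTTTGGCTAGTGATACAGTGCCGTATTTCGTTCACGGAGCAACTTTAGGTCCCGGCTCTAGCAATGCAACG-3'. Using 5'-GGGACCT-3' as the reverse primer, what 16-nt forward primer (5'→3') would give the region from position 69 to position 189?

5'-GTACACTGCCGTGCTA-3'

The reverse primer's reverse complement AGGTCCC matches the template at positions 183–189; the product starts at position 69.
The forward primer is identical to the top strand over positions 69–84: GTACACTGCCGTGCTA.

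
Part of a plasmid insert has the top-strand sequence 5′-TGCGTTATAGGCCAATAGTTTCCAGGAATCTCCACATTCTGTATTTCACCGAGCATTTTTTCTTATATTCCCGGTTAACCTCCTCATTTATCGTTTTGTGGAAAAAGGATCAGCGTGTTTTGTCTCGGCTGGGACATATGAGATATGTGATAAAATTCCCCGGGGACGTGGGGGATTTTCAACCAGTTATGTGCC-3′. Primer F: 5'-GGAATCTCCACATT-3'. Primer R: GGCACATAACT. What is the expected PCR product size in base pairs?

171 bp

The forward primer matches the template at positions 25–38.
Reverse complement of the reverse primer: AGTTATGTGCC. This occurs on the top strand at positions 185–195.
Product length = (reverse-primer end) − (forward-primer start) + 1 = 195 − 25 + 1 = 171 bp.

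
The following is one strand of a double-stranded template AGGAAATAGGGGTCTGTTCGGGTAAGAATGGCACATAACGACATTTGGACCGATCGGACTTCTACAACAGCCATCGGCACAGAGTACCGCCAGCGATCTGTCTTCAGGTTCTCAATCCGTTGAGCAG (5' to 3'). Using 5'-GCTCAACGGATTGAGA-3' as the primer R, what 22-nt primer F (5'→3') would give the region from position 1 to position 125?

5'-AGGAAATAGGGGTCTGTTCGGG-3'

The reverse primer's reverse complement TCTCAATCCGTTGAGC matches the template at positions 110–125; the product starts at position 1.
The forward primer is identical to the top strand over positions 1–22: AGGAAATAGGGGTCTGTTCGGG.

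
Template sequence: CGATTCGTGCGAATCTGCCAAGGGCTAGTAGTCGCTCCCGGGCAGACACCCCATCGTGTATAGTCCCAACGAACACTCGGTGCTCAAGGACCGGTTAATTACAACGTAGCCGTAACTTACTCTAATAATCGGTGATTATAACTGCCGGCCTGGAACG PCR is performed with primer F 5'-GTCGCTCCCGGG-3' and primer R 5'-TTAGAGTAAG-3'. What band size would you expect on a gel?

Forward primer GTCGCTCCCGGG is found on the top strand at positions 31–42.
Reverse complement of the reverse primer: CTTACTCTAA. This occurs on the top strand at positions 116–125.
The product runs from position 31 to position 125, so its length is 125 − 31 + 1 = 95 bp.

95 bp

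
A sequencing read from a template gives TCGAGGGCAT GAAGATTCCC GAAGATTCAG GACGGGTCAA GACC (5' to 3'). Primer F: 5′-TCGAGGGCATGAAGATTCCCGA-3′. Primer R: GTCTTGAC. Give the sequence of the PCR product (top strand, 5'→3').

5'-TCGAGGGCATGAAGATTCCCGAAGATTCAGGACGGGTCAAGAC-3'

Scanning the template, TCGAGGGCATGAAGATTCCCGA occurs at positions 1–22; this primer anneals to the bottom strand there with its 3' end pointing downstream.
Reverse complement of the reverse primer: GTCAAGAC. This occurs on the top strand at positions 36–43.
The product is the template from position 1 through 43 (43 bp).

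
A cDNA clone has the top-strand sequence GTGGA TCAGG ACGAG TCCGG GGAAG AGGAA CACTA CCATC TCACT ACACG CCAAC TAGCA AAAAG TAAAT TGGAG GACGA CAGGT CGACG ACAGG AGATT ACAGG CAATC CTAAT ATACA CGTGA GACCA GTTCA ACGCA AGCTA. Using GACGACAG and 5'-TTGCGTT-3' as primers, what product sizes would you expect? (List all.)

The forward primer GACGACAG matches the top strand at positions 76–83, 87–94.
The reverse primer's reverse complement is AACGCAA, matching at positions 135–141.
Each forward site pairs with the reverse site to give a product ending at position 141: sizes 66, 55 bp.

66 bp, 55 bp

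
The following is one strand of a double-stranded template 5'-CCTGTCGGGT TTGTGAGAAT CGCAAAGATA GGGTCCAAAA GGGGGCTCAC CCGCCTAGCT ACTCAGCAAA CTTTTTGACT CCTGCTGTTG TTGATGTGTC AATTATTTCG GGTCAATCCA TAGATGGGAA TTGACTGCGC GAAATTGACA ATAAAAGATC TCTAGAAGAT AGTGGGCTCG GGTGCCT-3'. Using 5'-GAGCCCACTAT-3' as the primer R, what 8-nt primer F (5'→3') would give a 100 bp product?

The reverse primer's reverse complement ATAGTGGGCTC matches the template at positions 169–179, so the product ends at position 179.
A 100 bp product then starts at position 179 − 100 + 1 = 80.
The forward primer is identical to the top strand there: TCCTGCTG.

5'-TCCTGCTG-3'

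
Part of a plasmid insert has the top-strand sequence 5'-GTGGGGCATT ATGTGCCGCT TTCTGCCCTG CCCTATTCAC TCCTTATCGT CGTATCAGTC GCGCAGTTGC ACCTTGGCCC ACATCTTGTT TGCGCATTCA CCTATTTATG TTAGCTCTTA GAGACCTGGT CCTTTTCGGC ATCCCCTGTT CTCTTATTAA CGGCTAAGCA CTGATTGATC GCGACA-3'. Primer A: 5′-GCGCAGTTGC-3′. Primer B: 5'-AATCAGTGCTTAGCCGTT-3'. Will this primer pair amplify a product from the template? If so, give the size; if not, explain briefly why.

Yes — a 116 bp product.

Primer A (GCGCAGTTGC) matches the top strand at positions 61–70; it acts as a forward primer.
Primer B's reverse complement is AACGGCTAAGCACTGATT, matching the top strand at positions 159–176; it acts as a reverse primer.
The 3' ends face each other across positions 61–176, giving a 116 bp product.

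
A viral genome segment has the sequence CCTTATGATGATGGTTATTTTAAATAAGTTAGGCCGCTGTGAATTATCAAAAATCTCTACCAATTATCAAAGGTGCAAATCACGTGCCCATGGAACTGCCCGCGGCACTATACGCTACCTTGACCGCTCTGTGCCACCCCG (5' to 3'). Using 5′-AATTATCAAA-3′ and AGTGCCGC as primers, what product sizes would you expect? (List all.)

The forward primer AATTATCAAA matches the top strand at positions 42–51, 62–71.
The reverse primer's reverse complement is GCGGCACT, matching at positions 102–109.
Each forward site pairs with the reverse site to give a product ending at position 109: sizes 68, 48 bp.

68 bp, 48 bp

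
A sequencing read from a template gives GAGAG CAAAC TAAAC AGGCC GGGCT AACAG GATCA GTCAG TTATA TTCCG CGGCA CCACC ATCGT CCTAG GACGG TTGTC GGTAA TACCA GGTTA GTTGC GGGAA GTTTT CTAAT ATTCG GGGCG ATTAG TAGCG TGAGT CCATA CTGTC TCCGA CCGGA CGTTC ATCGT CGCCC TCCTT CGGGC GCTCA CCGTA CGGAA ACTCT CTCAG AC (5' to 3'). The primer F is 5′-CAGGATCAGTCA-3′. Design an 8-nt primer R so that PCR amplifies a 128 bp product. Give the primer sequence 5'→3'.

5'-TCGGAGAC-3'

The forward primer binds at positions 28–39, so a 128 bp product ends at position 28 + 128 − 1 = 155.
The reverse primer anneals to the top strand over positions 148–155, i.e. to GTCTCCGA.
Its sequence written 5'→3' is the reverse complement: TCGGAGAC.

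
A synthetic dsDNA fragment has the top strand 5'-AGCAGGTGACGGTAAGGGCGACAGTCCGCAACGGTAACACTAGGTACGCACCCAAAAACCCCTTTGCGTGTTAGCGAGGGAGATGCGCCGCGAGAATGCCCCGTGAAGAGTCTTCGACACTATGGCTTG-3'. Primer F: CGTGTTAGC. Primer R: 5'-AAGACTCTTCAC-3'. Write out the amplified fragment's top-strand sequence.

5'-CGTGTTAGCGAGGGAGATGCGCCGCGAGAATGCCCCGTGAAGAGTCTT-3'

Forward primer CGTGTTAGC is found on the top strand at positions 67–75.
The reverse primer's reverse complement is GTGAAGAGTCTT, which matches the template at positions 103–114.
The product is the template from position 67 through 114 (48 bp).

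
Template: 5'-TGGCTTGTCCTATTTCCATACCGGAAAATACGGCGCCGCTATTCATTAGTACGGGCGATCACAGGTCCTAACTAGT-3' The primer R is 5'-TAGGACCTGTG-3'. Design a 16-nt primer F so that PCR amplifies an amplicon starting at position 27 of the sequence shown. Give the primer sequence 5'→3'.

5'-AATACGGCGCCGCTAT-3'

The reverse primer's reverse complement CACAGGTCCTA matches the template at positions 60–70; the product starts at position 27.
The forward primer is identical to the top strand over positions 27–42: AATACGGCGCCGCTAT.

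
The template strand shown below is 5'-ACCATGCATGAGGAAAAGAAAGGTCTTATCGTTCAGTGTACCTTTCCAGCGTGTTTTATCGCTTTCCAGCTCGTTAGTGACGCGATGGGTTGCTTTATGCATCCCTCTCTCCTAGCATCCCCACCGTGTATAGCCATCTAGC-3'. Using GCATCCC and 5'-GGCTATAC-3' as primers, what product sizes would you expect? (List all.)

37 bp, 21 bp

The forward primer GCATCCC matches the top strand at positions 99–105, 115–121.
The reverse primer's reverse complement is GTATAGCC, matching at positions 128–135.
Each forward site pairs with the reverse site to give a product ending at position 135: sizes 37, 21 bp.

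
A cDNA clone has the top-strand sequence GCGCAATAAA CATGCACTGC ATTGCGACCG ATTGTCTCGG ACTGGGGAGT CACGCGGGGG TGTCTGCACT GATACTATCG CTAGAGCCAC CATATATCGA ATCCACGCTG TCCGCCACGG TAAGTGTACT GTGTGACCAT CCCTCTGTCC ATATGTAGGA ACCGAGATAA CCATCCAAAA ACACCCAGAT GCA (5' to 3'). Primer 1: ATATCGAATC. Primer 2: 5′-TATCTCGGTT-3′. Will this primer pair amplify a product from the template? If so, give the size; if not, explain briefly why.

Primer 1 (ATATCGAATC) matches the top strand at positions 94–103; it acts as a forward primer.
Primer 2's reverse complement is AACCGAGATA, matching the top strand at positions 160–169; it acts as a reverse primer.
The 3' ends face each other across positions 94–169, giving a 76 bp product.

Yes — a 76 bp product.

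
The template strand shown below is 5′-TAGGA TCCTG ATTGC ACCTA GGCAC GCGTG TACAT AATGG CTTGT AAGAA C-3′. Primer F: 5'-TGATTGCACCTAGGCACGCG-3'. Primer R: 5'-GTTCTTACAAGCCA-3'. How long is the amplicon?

43 bp

The forward primer matches the template at positions 9–28.
The reverse primer's reverse complement is TGGCTTGTAAGAAC, which matches the template at positions 38–51.
Amplicon spans positions 9–51: 43 bp.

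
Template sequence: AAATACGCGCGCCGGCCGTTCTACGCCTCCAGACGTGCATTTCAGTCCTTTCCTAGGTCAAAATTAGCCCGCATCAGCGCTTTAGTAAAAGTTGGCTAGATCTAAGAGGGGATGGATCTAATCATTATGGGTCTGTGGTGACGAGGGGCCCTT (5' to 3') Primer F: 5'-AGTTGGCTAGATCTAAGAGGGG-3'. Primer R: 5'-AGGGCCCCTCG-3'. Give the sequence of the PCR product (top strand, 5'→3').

Scanning the template, AGTTGGCTAGATCTAAGAGGGG occurs at positions 90–111; this primer anneals to the bottom strand there with its 3' end pointing downstream.
Reverse complement of the reverse primer: CGAGGGGCCCT. This occurs on the top strand at positions 142–152.
The product is the template from position 90 through 152 (63 bp).

5'-AGTTGGCTAGATCTAAGAGGGGATGGATCTAATCATTATGGGTCTGTGGTGACGAGGGGCCCT-3'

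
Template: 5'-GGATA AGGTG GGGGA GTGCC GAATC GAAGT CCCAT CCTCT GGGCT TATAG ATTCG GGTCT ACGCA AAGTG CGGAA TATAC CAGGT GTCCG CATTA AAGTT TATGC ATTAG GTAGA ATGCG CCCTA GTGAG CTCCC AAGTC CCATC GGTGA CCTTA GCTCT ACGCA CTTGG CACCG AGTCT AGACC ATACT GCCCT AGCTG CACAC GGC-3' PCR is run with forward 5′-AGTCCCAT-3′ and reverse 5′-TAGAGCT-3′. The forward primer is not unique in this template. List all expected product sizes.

134 bp, 25 bp

The forward primer AGTCCCAT matches the top strand at positions 28–35, 137–144.
The reverse primer's reverse complement is AGCTCTA, matching at positions 155–161.
Each forward site pairs with the reverse site to give a product ending at position 161: sizes 134, 25 bp.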